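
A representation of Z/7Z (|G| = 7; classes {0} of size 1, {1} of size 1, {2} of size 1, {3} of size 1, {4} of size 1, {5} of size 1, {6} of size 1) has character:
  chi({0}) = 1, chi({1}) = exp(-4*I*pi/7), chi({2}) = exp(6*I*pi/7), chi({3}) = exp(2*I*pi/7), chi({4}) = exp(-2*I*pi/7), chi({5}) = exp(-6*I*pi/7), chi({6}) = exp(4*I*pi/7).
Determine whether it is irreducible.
Irreducible: <chi, chi> = 1.

Justification: <chi, chi> = (1/|G|) sum_C |C| * |chi(C)|^2 = (1/7)[1*|1|^2 + 1*|exp(-4*I*pi/7)|^2 + 1*|exp(6*I*pi/7)|^2 + 1*|exp(2*I*pi/7)|^2 + 1*|exp(-2*I*pi/7)|^2 + 1*|exp(-6*I*pi/7)|^2 + 1*|exp(4*I*pi/7)|^2]
  = (1/7)[(1) + (1) + (1) + (1) + (1) + (1) + (1)] = 7/7 = 1.
(Exp terms are combined using exp(i*s)*conj(exp(i*t)) = exp(i*(s-t)), and sums of them are collapsed using the identity that for every m > 1 the m distinct m-th roots of unity sum to 0, e.g. 1 + exp(2*I*pi/3) + exp(-2*I*pi/3) = 0.)
A character is irreducible iff <chi, chi> = 1, so this representation is irreducible.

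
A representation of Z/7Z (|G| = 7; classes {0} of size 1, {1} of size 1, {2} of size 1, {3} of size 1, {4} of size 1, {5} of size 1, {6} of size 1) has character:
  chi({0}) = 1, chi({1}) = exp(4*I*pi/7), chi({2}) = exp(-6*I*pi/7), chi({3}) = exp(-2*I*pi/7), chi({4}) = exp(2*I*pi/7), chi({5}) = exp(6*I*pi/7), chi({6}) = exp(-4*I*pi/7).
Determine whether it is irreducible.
Irreducible: <chi, chi> = 1.

Argument: <chi, chi> = (1/|G|) sum_C |C| * |chi(C)|^2 = (1/7)[1*|1|^2 + 1*|exp(4*I*pi/7)|^2 + 1*|exp(-6*I*pi/7)|^2 + 1*|exp(-2*I*pi/7)|^2 + 1*|exp(2*I*pi/7)|^2 + 1*|exp(6*I*pi/7)|^2 + 1*|exp(-4*I*pi/7)|^2]
  = (1/7)[(1) + (1) + (1) + (1) + (1) + (1) + (1)] = 7/7 = 1.
(Exp terms are combined using exp(i*s)*conj(exp(i*t)) = exp(i*(s-t)), and sums of them are collapsed using the identity that for every m > 1 the m distinct m-th roots of unity sum to 0, e.g. 1 + exp(2*I*pi/3) + exp(-2*I*pi/3) = 0.)
A character is irreducible iff <chi, chi> = 1, so this representation is irreducible.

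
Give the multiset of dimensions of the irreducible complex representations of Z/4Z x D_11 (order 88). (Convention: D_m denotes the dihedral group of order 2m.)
Dimensions: 1, 1, 1, 1, 1, 1, 1, 1, 2, 2, 2, 2, 2, 2, 2, 2, 2, 2, 2, 2, 2, 2, 2, 2, 2, 2, 2, 2

Derivation: There are 28 irreducibles (= number of conjugacy classes). Their dimensions d_i satisfy sum d_i^2 = |G| = 88: 1 + 1 + 1 + 1 + 1 + 1 + 1 + 1 + 4 + 4 + 4 + 4 + 4 + 4 + 4 + 4 + 4 + 4 + 4 + 4 + 4 + 4 + 4 + 4 + 4 + 4 + 4 + 4 = 88. (For the product with Z/4Z: each of the 4 1-dim characters of Z/4Z tensors with each irrep of D_11, giving 4 copies of each D_11-dimension.)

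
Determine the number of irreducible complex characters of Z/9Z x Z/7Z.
63

The number of irreducible complex representations of a finite group equals its number of conjugacy classes. Z/9Z x Z/7Z is abelian of order 63, so every element is its own conjugacy class: 63 classes, so Z/9Z x Z/7Z (order 63) has exactly 63 irreducible complex representations.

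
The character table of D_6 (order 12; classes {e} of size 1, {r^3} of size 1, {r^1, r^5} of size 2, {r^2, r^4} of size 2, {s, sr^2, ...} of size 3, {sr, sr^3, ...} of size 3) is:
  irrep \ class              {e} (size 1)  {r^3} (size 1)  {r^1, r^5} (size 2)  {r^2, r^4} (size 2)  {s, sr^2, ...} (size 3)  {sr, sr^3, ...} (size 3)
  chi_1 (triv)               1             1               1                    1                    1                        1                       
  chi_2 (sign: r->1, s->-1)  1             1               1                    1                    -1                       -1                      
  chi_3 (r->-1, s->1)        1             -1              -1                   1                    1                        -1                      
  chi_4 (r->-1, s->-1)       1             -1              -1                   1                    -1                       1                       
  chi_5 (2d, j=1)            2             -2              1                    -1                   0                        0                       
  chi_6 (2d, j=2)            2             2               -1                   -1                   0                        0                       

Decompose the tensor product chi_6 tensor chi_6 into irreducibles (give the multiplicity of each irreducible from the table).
chi_6 tensor chi_6 = chi_1 + chi_2 + chi_6 (all other irreducibles have multiplicity 0).

Reasoning: The character of a tensor product is the pointwise product (chi_6 * chi_6)(C) = chi_6(C) * chi_6(C):
  {e}: (2)*(2), {r^3}: (2)*(2), {r^1, r^5}: (-1)*(-1), {r^2, r^4}: (-1)*(-1), {s, sr^2, ...}: (0)*(0), {sr, sr^3, ...}: (0)*(0)
so (chi_6 * chi_6) takes values
  {e} -> 4, {r^3} -> 4, {r^1, r^5} -> 1, {r^2, r^4} -> 1, {s, sr^2, ...} -> 0, {sr, sr^3, ...} -> 0.
Now take the inner product of this character with each irreducible chi from the table, <chi_6*chi_6, chi> = (1/12) sum_C |C| (chi_6*chi_6)(C) conj(chi(C)):
  <chi_6*chi_6, chi_1> = (1/12)[1*(4)*conj(1) + 1*(4)*conj(1) + 2*(1)*conj(1) + 2*(1)*conj(1) + 3*(0)*conj(1) + 3*(0)*conj(1)]
      = (1/12)[(4) + (4) + (2) + (2) + (0) + (0)] = 12/12 = 1
  <chi_6*chi_6, chi_2> = (1/12)[1*(4)*conj(1) + 1*(4)*conj(1) + 2*(1)*conj(1) + 2*(1)*conj(1) + 3*(0)*conj(-1) + 3*(0)*conj(-1)]
      = (1/12)[(4) + (4) + (2) + (2) + (0) + (0)] = 12/12 = 1
  <chi_6*chi_6, chi_3> = (1/12)[1*(4)*conj(1) + 1*(4)*conj(-1) + 2*(1)*conj(-1) + 2*(1)*conj(1) + 3*(0)*conj(1) + 3*(0)*conj(-1)]
      = (1/12)[(4) + (-4) + (-2) + (2) + (0) + (0)] = 0/12 = 0
  <chi_6*chi_6, chi_4> = (1/12)[1*(4)*conj(1) + 1*(4)*conj(-1) + 2*(1)*conj(-1) + 2*(1)*conj(1) + 3*(0)*conj(-1) + 3*(0)*conj(1)]
      = (1/12)[(4) + (-4) + (-2) + (2) + (0) + (0)] = 0/12 = 0
  <chi_6*chi_6, chi_5> = (1/12)[1*(4)*conj(2) + 1*(4)*conj(-2) + 2*(1)*conj(1) + 2*(1)*conj(-1) + 3*(0)*conj(0) + 3*(0)*conj(0)]
      = (1/12)[(8) + (-8) + (2) + (-2) + (0) + (0)] = 0/12 = 0
  <chi_6*chi_6, chi_6> = (1/12)[1*(4)*conj(2) + 1*(4)*conj(2) + 2*(1)*conj(-1) + 2*(1)*conj(-1) + 3*(0)*conj(0) + 3*(0)*conj(0)]
      = (1/12)[(8) + (8) + (-2) + (-2) + (0) + (0)] = 12/12 = 1
Hence the multiplicities are chi_1: 1, chi_2: 1, chi_6: 1. Dimension check: dim(chi_6)*dim(chi_6) = 2*2 = 4 and sum (mult * dim) = 1*1 + 1*1 + 1*2 = 4.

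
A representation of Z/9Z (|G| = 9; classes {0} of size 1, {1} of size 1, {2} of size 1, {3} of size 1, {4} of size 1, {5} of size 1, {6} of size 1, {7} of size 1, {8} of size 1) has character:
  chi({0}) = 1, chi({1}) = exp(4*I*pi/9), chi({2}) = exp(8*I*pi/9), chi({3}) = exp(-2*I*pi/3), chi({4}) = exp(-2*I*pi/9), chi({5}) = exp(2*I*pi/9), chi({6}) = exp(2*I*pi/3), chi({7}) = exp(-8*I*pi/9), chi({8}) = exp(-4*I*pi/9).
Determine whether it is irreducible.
Irreducible: <chi, chi> = 1.

<chi, chi> = (1/|G|) sum_C |C| * |chi(C)|^2 = (1/9)[1*|1|^2 + 1*|exp(4*I*pi/9)|^2 + 1*|exp(8*I*pi/9)|^2 + 1*|exp(-2*I*pi/3)|^2 + 1*|exp(-2*I*pi/9)|^2 + 1*|exp(2*I*pi/9)|^2 + 1*|exp(2*I*pi/3)|^2 + 1*|exp(-8*I*pi/9)|^2 + 1*|exp(-4*I*pi/9)|^2]
  = (1/9)[(1) + (1) + (1) + (1) + (1) + (1) + (1) + (1) + (1)] = 9/9 = 1.
(Exp terms are combined using exp(i*s)*conj(exp(i*t)) = exp(i*(s-t)), and sums of them are collapsed using the identity that for every m > 1 the m distinct m-th roots of unity sum to 0, e.g. 1 + exp(2*I*pi/3) + exp(-2*I*pi/3) = 0.)
A character is irreducible iff <chi, chi> = 1, so this representation is irreducible.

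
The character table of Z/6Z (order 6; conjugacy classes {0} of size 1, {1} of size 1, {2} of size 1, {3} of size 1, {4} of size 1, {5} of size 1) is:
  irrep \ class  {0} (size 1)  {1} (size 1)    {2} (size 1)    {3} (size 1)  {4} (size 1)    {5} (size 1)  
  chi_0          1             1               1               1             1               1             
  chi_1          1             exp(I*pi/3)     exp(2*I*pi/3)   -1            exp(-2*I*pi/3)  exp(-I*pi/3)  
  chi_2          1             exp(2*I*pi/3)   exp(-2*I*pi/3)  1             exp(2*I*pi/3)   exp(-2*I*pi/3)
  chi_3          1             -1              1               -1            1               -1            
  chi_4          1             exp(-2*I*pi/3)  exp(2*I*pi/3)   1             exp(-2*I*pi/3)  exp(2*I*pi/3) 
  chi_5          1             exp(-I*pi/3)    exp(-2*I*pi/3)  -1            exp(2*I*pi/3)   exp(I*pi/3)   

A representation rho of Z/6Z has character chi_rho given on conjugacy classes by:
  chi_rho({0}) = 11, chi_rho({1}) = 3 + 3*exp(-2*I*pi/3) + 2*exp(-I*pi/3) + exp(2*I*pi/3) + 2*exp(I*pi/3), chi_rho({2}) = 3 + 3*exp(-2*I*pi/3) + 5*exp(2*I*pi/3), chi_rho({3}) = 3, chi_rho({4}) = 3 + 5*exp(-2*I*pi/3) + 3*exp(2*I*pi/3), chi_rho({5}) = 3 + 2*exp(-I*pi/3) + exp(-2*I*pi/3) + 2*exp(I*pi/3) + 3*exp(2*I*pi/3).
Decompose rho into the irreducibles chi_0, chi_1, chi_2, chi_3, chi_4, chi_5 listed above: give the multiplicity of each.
Multiplicities: chi_0: 3, chi_1: 2, chi_2: 1, chi_3: 0, chi_4: 3, chi_5: 2.

Why: Use <chi_rho, chi> = (1/|G|) sum_C |C| * chi_rho(C) * conj(chi(C)) with |G| = 6 for each irreducible chi in the table:
  <chi_rho, chi_0> = (1/6)[1*(11)*conj(1) + 1*(3 + 3*exp(-2*I*pi/3) + 2*exp(-I*pi/3) + exp(2*I*pi/3) + 2*exp(I*pi/3))*conj(1) + 1*(3 + 3*exp(-2*I*pi/3) + 5*exp(2*I*pi/3))*conj(1) + 1*(3)*conj(1) + 1*(3 + 5*exp(-2*I*pi/3) + 3*exp(2*I*pi/3))*conj(1) + 1*(3 + 2*exp(-I*pi/3) + exp(-2*I*pi/3) + 2*exp(I*pi/3) + 3*exp(2*I*pi/3))*conj(1)]
      = (1/6)[(11) + (3 + 3*exp(-2*I*pi/3) + 2*exp(-I*pi/3) + exp(2*I*pi/3) + 2*exp(I*pi/3)) + (3 + 3*exp(-2*I*pi/3) + 5*exp(2*I*pi/3)) + (3) + (3 + 5*exp(-2*I*pi/3) + 3*exp(2*I*pi/3)) + (3 + 2*exp(-I*pi/3) + exp(-2*I*pi/3) + 2*exp(I*pi/3) + 3*exp(2*I*pi/3))] = 18/6 = 3
  <chi_rho, chi_1> = (1/6)[1*(11)*conj(1) + 1*(3 + 3*exp(-2*I*pi/3) + 2*exp(-I*pi/3) + exp(2*I*pi/3) + 2*exp(I*pi/3))*conj(exp(I*pi/3)) + 1*(3 + 3*exp(-2*I*pi/3) + 5*exp(2*I*pi/3))*conj(exp(2*I*pi/3)) + 1*(3)*conj(-1) + 1*(3 + 5*exp(-2*I*pi/3) + 3*exp(2*I*pi/3))*conj(exp(-2*I*pi/3)) + 1*(3 + 2*exp(-I*pi/3) + exp(-2*I*pi/3) + 2*exp(I*pi/3) + 3*exp(2*I*pi/3))*conj(exp(-I*pi/3))]
      = (1/6)[(11) + (-1 + 3*exp(-I*pi/3) + 2*exp(-2*I*pi/3) + exp(I*pi/3)) + (2) + (-3) + (2) + (-1 + exp(-I*pi/3) + 2*exp(2*I*pi/3) + 3*exp(I*pi/3))] = 12/6 = 2
  <chi_rho, chi_2> = (1/6)[1*(11)*conj(1) + 1*(3 + 3*exp(-2*I*pi/3) + 2*exp(-I*pi/3) + exp(2*I*pi/3) + 2*exp(I*pi/3))*conj(exp(2*I*pi/3)) + 1*(3 + 3*exp(-2*I*pi/3) + 5*exp(2*I*pi/3))*conj(exp(-2*I*pi/3)) + 1*(3)*conj(1) + 1*(3 + 5*exp(-2*I*pi/3) + 3*exp(2*I*pi/3))*conj(exp(2*I*pi/3)) + 1*(3 + 2*exp(-I*pi/3) + exp(-2*I*pi/3) + 2*exp(I*pi/3) + 3*exp(2*I*pi/3))*conj(exp(-2*I*pi/3))]
      = (1/6)[(11) + (-1 + 3*exp(-2*I*pi/3) + 2*exp(-I*pi/3) + 3*exp(2*I*pi/3)) + (3 + 5*exp(-2*I*pi/3) + 3*exp(2*I*pi/3)) + (3) + (3 + 3*exp(-2*I*pi/3) + 5*exp(2*I*pi/3)) + (-1 + 3*exp(-2*I*pi/3) + 2*exp(I*pi/3) + 3*exp(2*I*pi/3))] = 6/6 = 1
  <chi_rho, chi_3> = (1/6)[1*(11)*conj(1) + 1*(3 + 3*exp(-2*I*pi/3) + 2*exp(-I*pi/3) + exp(2*I*pi/3) + 2*exp(I*pi/3))*conj(-1) + 1*(3 + 3*exp(-2*I*pi/3) + 5*exp(2*I*pi/3))*conj(1) + 1*(3)*conj(-1) + 1*(3 + 5*exp(-2*I*pi/3) + 3*exp(2*I*pi/3))*conj(1) + 1*(3 + 2*exp(-I*pi/3) + exp(-2*I*pi/3) + 2*exp(I*pi/3) + 3*exp(2*I*pi/3))*conj(-1)]
      = (1/6)[(11) + (-3 - 2*exp(I*pi/3) - exp(2*I*pi/3) - 2*exp(-I*pi/3) - 3*exp(-2*I*pi/3)) + (3 + 3*exp(-2*I*pi/3) + 5*exp(2*I*pi/3)) + (-3) + (3 + 5*exp(-2*I*pi/3) + 3*exp(2*I*pi/3)) + (-3 - 3*exp(2*I*pi/3) - 2*exp(I*pi/3) - exp(-2*I*pi/3) - 2*exp(-I*pi/3))] = 0/6 = 0
  <chi_rho, chi_4> = (1/6)[1*(11)*conj(1) + 1*(3 + 3*exp(-2*I*pi/3) + 2*exp(-I*pi/3) + exp(2*I*pi/3) + 2*exp(I*pi/3))*conj(exp(-2*I*pi/3)) + 1*(3 + 3*exp(-2*I*pi/3) + 5*exp(2*I*pi/3))*conj(exp(2*I*pi/3)) + 1*(3)*conj(1) + 1*(3 + 5*exp(-2*I*pi/3) + 3*exp(2*I*pi/3))*conj(exp(-2*I*pi/3)) + 1*(3 + 2*exp(-I*pi/3) + exp(-2*I*pi/3) + 2*exp(I*pi/3) + 3*exp(2*I*pi/3))*conj(exp(2*I*pi/3))]
      = (1/6)[(11) + (1 + exp(-2*I*pi/3) + 2*exp(I*pi/3) + 3*exp(2*I*pi/3)) + (2) + (3) + (2) + (1 + 3*exp(-2*I*pi/3) + 2*exp(-I*pi/3) + exp(2*I*pi/3))] = 18/6 = 3
  <chi_rho, chi_5> = (1/6)[1*(11)*conj(1) + 1*(3 + 3*exp(-2*I*pi/3) + 2*exp(-I*pi/3) + exp(2*I*pi/3) + 2*exp(I*pi/3))*conj(exp(-I*pi/3)) + 1*(3 + 3*exp(-2*I*pi/3) + 5*exp(2*I*pi/3))*conj(exp(-2*I*pi/3)) + 1*(3)*conj(-1) + 1*(3 + 5*exp(-2*I*pi/3) + 3*exp(2*I*pi/3))*conj(exp(2*I*pi/3)) + 1*(3 + 2*exp(-I*pi/3) + exp(-2*I*pi/3) + 2*exp(I*pi/3) + 3*exp(2*I*pi/3))*conj(exp(I*pi/3))]
      = (1/6)[(11) + (1 + 3*exp(-I*pi/3) + 2*exp(2*I*pi/3) + 3*exp(I*pi/3)) + (3 + 5*exp(-2*I*pi/3) + 3*exp(2*I*pi/3)) + (-3) + (3 + 3*exp(-2*I*pi/3) + 5*exp(2*I*pi/3)) + (1 + 3*exp(-I*pi/3) + 2*exp(-2*I*pi/3) + 3*exp(I*pi/3))] = 12/6 = 2
(Exp terms are combined using exp(i*s)*conj(exp(i*t)) = exp(i*(s-t)), and sums of them are collapsed using the identity that for every m > 1 the m distinct m-th roots of unity sum to 0, e.g. 1 + exp(2*I*pi/3) + exp(-2*I*pi/3) = 0.)
Dimension check: dim(rho) = sum (mult * dim) = 3*1 + 2*1 + 1*1 + 0*1 + 3*1 + 2*1 = 11 = chi_rho(e) = 11.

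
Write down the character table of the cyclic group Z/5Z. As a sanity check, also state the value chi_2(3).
Character table of Z/5Z (irreps indexed chi_0,...,chi_4 with chi_k(m) = zeta_5^(k*m), zeta_5 = exp(2*pi*i/5)):
  irrep \ class  {0} (size 1)  {1} (size 1)    {2} (size 1)    {3} (size 1)    {4} (size 1)  
  chi_0          1             1               1               1               1             
  chi_1          1             exp(2*I*pi/5)   exp(4*I*pi/5)   exp(-4*I*pi/5)  exp(-2*I*pi/5)
  chi_2          1             exp(4*I*pi/5)   exp(-2*I*pi/5)  exp(2*I*pi/5)   exp(-4*I*pi/5)
  chi_3          1             exp(-4*I*pi/5)  exp(2*I*pi/5)   exp(-2*I*pi/5)  exp(4*I*pi/5) 
  chi_4          1             exp(-2*I*pi/5)  exp(-4*I*pi/5)  exp(4*I*pi/5)   exp(2*I*pi/5) 

Spot check: chi_2(3) = zeta_5^(2*3) = zeta_5^6 = exp(2*I*pi/5).

Solution. Z/5Z is abelian, so all 5 irreducible complex representations are 1-dimensional. They are given by chi_k(m) = zeta_5^(k*m) for k = 0,...,4. Row orthogonality: sum_m chi_k(m) conj(chi_l(m)) = 5 * [k = l].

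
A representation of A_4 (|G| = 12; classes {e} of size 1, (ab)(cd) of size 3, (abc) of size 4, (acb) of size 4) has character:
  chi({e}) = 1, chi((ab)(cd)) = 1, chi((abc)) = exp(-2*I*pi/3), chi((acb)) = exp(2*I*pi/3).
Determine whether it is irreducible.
Irreducible: <chi, chi> = 1.

Details: <chi, chi> = (1/|G|) sum_C |C| * |chi(C)|^2 = (1/12)[1*|1|^2 + 3*|1|^2 + 4*|exp(-2*I*pi/3)|^2 + 4*|exp(2*I*pi/3)|^2]
  = (1/12)[(1) + (3) + (4) + (4)] = 12/12 = 1.
(Exp terms are combined using exp(i*s)*conj(exp(i*t)) = exp(i*(s-t)), and sums of them are collapsed using the identity that for every m > 1 the m distinct m-th roots of unity sum to 0, e.g. 1 + exp(2*I*pi/3) + exp(-2*I*pi/3) = 0.)
A character is irreducible iff <chi, chi> = 1, so this representation is irreducible.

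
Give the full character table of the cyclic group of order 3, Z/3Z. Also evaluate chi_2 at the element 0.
Character table of Z/3Z (irreps indexed chi_0,...,chi_2 with chi_k(m) = zeta_3^(k*m), zeta_3 = exp(2*pi*i/3)):
  irrep \ class  {0} (size 1)  {1} (size 1)    {2} (size 1)  
  chi_0          1             1               1             
  chi_1          1             exp(2*I*pi/3)   exp(-2*I*pi/3)
  chi_2          1             exp(-2*I*pi/3)  exp(2*I*pi/3) 

Spot check: chi_2(0) = zeta_3^(2*0) = zeta_3^0 = 1.

Proof sketch: Z/3Z is abelian, so all 3 irreducible complex representations are 1-dimensional. They are given by chi_k(m) = zeta_3^(k*m) for k = 0,...,2. Row orthogonality: sum_m chi_k(m) conj(chi_l(m)) = 3 * [k = l].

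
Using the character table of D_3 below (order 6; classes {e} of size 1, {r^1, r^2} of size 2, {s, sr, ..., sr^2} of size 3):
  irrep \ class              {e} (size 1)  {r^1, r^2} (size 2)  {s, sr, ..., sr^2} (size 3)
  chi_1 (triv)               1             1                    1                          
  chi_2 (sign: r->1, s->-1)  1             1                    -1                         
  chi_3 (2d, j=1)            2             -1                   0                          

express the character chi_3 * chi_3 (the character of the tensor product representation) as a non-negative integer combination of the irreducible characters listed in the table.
chi_3 tensor chi_3 = chi_1 + chi_2 + chi_3 (all other irreducibles have multiplicity 0).

The character of a tensor product is the pointwise product (chi_3 * chi_3)(C) = chi_3(C) * chi_3(C):
  {e}: (2)*(2), {r^1, r^2}: (-1)*(-1), {s, sr, ..., sr^2}: (0)*(0)
so (chi_3 * chi_3) takes values
  {e} -> 4, {r^1, r^2} -> 1, {s, sr, ..., sr^2} -> 0.
Now take the inner product of this character with each irreducible chi from the table, <chi_3*chi_3, chi> = (1/6) sum_C |C| (chi_3*chi_3)(C) conj(chi(C)):
  <chi_3*chi_3, chi_1> = (1/6)[1*(4)*conj(1) + 2*(1)*conj(1) + 3*(0)*conj(1)]
      = (1/6)[(4) + (2) + (0)] = 6/6 = 1
  <chi_3*chi_3, chi_2> = (1/6)[1*(4)*conj(1) + 2*(1)*conj(1) + 3*(0)*conj(-1)]
      = (1/6)[(4) + (2) + (0)] = 6/6 = 1
  <chi_3*chi_3, chi_3> = (1/6)[1*(4)*conj(2) + 2*(1)*conj(-1) + 3*(0)*conj(0)]
      = (1/6)[(8) + (-2) + (0)] = 6/6 = 1
Hence the multiplicities are chi_1: 1, chi_2: 1, chi_3: 1. Dimension check: dim(chi_3)*dim(chi_3) = 2*2 = 4 and sum (mult * dim) = 1*1 + 1*1 + 1*2 = 4.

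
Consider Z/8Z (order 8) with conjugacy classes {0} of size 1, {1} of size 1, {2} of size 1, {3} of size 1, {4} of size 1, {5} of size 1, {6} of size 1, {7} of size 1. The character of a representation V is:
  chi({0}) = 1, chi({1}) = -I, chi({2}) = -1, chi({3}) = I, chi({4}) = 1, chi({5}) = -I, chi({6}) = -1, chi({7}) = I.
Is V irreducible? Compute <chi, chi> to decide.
Irreducible: <chi, chi> = 1.

Justification: <chi, chi> = (1/|G|) sum_C |C| * |chi(C)|^2 = (1/8)[1*|1|^2 + 1*|-I|^2 + 1*|-1|^2 + 1*|I|^2 + 1*|1|^2 + 1*|-I|^2 + 1*|-1|^2 + 1*|I|^2]
  = (1/8)[(1) + (1) + (1) + (1) + (1) + (1) + (1) + (1)] = 8/8 = 1.
(Exp terms are combined using exp(i*s)*conj(exp(i*t)) = exp(i*(s-t)), and sums of them are collapsed using the identity that for every m > 1 the m distinct m-th roots of unity sum to 0, e.g. 1 + exp(2*I*pi/3) + exp(-2*I*pi/3) = 0.)
A character is irreducible iff <chi, chi> = 1, so this representation is irreducible.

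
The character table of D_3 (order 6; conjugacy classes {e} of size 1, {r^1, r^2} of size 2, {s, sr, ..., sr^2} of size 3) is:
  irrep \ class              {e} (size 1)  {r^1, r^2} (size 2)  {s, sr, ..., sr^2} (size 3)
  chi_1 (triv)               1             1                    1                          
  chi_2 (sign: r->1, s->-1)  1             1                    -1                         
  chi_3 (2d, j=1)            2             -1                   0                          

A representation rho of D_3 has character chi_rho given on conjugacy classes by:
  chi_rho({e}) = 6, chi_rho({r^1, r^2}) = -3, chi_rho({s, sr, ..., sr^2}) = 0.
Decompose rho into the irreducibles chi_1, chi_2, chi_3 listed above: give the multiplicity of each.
Multiplicities: chi_1: 0, chi_2: 0, chi_3: 3.

Explanation: Use <chi_rho, chi> = (1/|G|) sum_C |C| * chi_rho(C) * conj(chi(C)) with |G| = 6 for each irreducible chi in the table:
  <chi_rho, chi_1> = (1/6)[1*(6)*conj(1) + 2*(-3)*conj(1) + 3*(0)*conj(1)]
      = (1/6)[(6) + (-6) + (0)] = 0/6 = 0
  <chi_rho, chi_2> = (1/6)[1*(6)*conj(1) + 2*(-3)*conj(1) + 3*(0)*conj(-1)]
      = (1/6)[(6) + (-6) + (0)] = 0/6 = 0
  <chi_rho, chi_3> = (1/6)[1*(6)*conj(2) + 2*(-3)*conj(-1) + 3*(0)*conj(0)]
      = (1/6)[(12) + (6) + (0)] = 18/6 = 3
Dimension check: dim(rho) = sum (mult * dim) = 0*1 + 0*1 + 3*2 = 6 = chi_rho(e) = 6.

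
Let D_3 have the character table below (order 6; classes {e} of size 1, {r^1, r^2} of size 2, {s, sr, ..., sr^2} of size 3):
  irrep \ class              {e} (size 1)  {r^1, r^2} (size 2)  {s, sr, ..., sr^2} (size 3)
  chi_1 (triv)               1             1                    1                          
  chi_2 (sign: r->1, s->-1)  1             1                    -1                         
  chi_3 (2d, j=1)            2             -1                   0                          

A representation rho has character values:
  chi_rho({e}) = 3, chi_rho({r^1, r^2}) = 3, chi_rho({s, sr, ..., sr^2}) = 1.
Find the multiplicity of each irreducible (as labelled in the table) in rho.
Multiplicities: chi_1: 2, chi_2: 1, chi_3: 0.

Derivation: Use <chi_rho, chi> = (1/|G|) sum_C |C| * chi_rho(C) * conj(chi(C)) with |G| = 6 for each irreducible chi in the table:
  <chi_rho, chi_1> = (1/6)[1*(3)*conj(1) + 2*(3)*conj(1) + 3*(1)*conj(1)]
      = (1/6)[(3) + (6) + (3)] = 12/6 = 2
  <chi_rho, chi_2> = (1/6)[1*(3)*conj(1) + 2*(3)*conj(1) + 3*(1)*conj(-1)]
      = (1/6)[(3) + (6) + (-3)] = 6/6 = 1
  <chi_rho, chi_3> = (1/6)[1*(3)*conj(2) + 2*(3)*conj(-1) + 3*(1)*conj(0)]
      = (1/6)[(6) + (-6) + (0)] = 0/6 = 0
Dimension check: dim(rho) = sum (mult * dim) = 2*1 + 1*1 + 0*2 = 3 = chi_rho(e) = 3.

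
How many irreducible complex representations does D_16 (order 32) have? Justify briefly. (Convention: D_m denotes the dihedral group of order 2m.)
11

The number of irreducible complex representations of a finite group equals its number of conjugacy classes. D_16 has 11 conjugacy classes (n/2 + 3 for n even), so D_16 (order 32) has exactly 11 irreducible complex representations.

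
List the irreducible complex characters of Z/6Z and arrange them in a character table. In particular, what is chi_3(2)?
Character table of Z/6Z (irreps indexed chi_0,...,chi_5 with chi_k(m) = zeta_6^(k*m), zeta_6 = exp(2*pi*i/6)):
  irrep \ class  {0} (size 1)  {1} (size 1)    {2} (size 1)    {3} (size 1)  {4} (size 1)    {5} (size 1)  
  chi_0          1             1               1               1             1               1             
  chi_1          1             exp(I*pi/3)     exp(2*I*pi/3)   -1            exp(-2*I*pi/3)  exp(-I*pi/3)  
  chi_2          1             exp(2*I*pi/3)   exp(-2*I*pi/3)  1             exp(2*I*pi/3)   exp(-2*I*pi/3)
  chi_3          1             -1              1               -1            1               -1            
  chi_4          1             exp(-2*I*pi/3)  exp(2*I*pi/3)   1             exp(-2*I*pi/3)  exp(2*I*pi/3) 
  chi_5          1             exp(-I*pi/3)    exp(-2*I*pi/3)  -1            exp(2*I*pi/3)   exp(I*pi/3)   

Spot check: chi_3(2) = zeta_6^(3*2) = zeta_6^6 = 1.

Why: Z/6Z is abelian, so all 6 irreducible complex representations are 1-dimensional. They are given by chi_k(m) = zeta_6^(k*m) for k = 0,...,5. Row orthogonality: sum_m chi_k(m) conj(chi_l(m)) = 6 * [k = l].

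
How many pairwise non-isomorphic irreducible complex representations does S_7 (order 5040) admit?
15

Solution. The number of irreducible complex representations of a finite group equals its number of conjugacy classes. Conjugacy classes in S_7 correspond to cycle types, i.e. partitions of 7; there are p(7) = 15 of them, so S_7 (order 5040) has exactly 15 irreducible complex representations.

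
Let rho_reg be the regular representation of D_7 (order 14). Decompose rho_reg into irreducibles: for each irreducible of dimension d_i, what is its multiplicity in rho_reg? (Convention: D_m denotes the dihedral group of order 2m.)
Each irreducible V_i of dimension d_i appears with multiplicity d_i, i.e. rho_reg = (direct sum over all irreducibles V_i) d_i V_i. The irreducible dimensions for D_7 are 1, 1, 2, 2, 2: 2 irreducibles of dimension 1, each with multiplicity 1; 3 irreducibles of dimension 2, each with multiplicity 2. Total dimension 2*1*1 + 3*2*2 = 14 = |G|.

Explanation: General theorem: in the regular representation of a finite group G, each irreducible appears with multiplicity equal to its dimension. Check: dim(rho_reg) = sum d_i^2 = 1 + 1 + 4 + 4 + 4 = 14 = |G|.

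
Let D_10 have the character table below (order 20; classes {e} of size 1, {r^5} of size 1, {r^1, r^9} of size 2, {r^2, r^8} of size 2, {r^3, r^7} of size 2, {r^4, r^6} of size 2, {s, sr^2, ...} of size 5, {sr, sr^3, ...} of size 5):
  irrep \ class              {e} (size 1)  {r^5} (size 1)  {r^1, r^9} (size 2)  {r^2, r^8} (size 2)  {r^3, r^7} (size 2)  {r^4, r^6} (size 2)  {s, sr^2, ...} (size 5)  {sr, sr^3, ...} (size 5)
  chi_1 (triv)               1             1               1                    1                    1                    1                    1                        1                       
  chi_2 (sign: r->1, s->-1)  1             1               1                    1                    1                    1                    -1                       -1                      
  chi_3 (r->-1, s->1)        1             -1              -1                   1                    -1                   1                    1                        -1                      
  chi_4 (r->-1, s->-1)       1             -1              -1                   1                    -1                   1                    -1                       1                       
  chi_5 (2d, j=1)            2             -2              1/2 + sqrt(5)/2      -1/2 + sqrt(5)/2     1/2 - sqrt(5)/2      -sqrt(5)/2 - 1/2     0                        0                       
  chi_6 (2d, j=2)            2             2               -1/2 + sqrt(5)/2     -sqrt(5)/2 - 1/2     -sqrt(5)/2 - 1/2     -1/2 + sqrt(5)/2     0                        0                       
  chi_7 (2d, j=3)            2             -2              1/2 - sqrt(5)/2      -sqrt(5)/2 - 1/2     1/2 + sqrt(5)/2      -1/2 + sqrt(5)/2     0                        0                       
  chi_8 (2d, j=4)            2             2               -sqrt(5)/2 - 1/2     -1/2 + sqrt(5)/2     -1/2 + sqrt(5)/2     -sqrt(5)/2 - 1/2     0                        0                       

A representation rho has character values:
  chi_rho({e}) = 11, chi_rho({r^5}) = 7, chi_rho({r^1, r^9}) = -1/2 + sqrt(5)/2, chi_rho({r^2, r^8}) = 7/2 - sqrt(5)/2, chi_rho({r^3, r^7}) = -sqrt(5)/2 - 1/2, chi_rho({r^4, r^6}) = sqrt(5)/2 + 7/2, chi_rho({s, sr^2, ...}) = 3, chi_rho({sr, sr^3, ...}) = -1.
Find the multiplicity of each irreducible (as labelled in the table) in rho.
Multiplicities: chi_1: 2, chi_2: 1, chi_3: 2, chi_4: 0, chi_5: 0, chi_6: 2, chi_7: 0, chi_8: 1.

Use <chi_rho, chi> = (1/|G|) sum_C |C| * chi_rho(C) * conj(chi(C)) with |G| = 20 for each irreducible chi in the table:
  <chi_rho, chi_1> = (1/20)[1*(11)*conj(1) + 1*(7)*conj(1) + 2*(-1/2 + sqrt(5)/2)*conj(1) + 2*(7/2 - sqrt(5)/2)*conj(1) + 2*(-sqrt(5)/2 - 1/2)*conj(1) + 2*(sqrt(5)/2 + 7/2)*conj(1) + 5*(3)*conj(1) + 5*(-1)*conj(1)]
      = (1/20)[(11) + (7) + (-1 + sqrt(5)) + (7 - sqrt(5)) + (-sqrt(5) - 1) + (sqrt(5) + 7) + (15) + (-5)] = 40/20 = 2
  <chi_rho, chi_2> = (1/20)[1*(11)*conj(1) + 1*(7)*conj(1) + 2*(-1/2 + sqrt(5)/2)*conj(1) + 2*(7/2 - sqrt(5)/2)*conj(1) + 2*(-sqrt(5)/2 - 1/2)*conj(1) + 2*(sqrt(5)/2 + 7/2)*conj(1) + 5*(3)*conj(-1) + 5*(-1)*conj(-1)]
      = (1/20)[(11) + (7) + (-1 + sqrt(5)) + (7 - sqrt(5)) + (-sqrt(5) - 1) + (sqrt(5) + 7) + (-15) + (5)] = 20/20 = 1
  <chi_rho, chi_3> = (1/20)[1*(11)*conj(1) + 1*(7)*conj(-1) + 2*(-1/2 + sqrt(5)/2)*conj(-1) + 2*(7/2 - sqrt(5)/2)*conj(1) + 2*(-sqrt(5)/2 - 1/2)*conj(-1) + 2*(sqrt(5)/2 + 7/2)*conj(1) + 5*(3)*conj(1) + 5*(-1)*conj(-1)]
      = (1/20)[(11) + (-7) + (1 - sqrt(5)) + (7 - sqrt(5)) + (1 + sqrt(5)) + (sqrt(5) + 7) + (15) + (5)] = 40/20 = 2
  <chi_rho, chi_4> = (1/20)[1*(11)*conj(1) + 1*(7)*conj(-1) + 2*(-1/2 + sqrt(5)/2)*conj(-1) + 2*(7/2 - sqrt(5)/2)*conj(1) + 2*(-sqrt(5)/2 - 1/2)*conj(-1) + 2*(sqrt(5)/2 + 7/2)*conj(1) + 5*(3)*conj(-1) + 5*(-1)*conj(1)]
      = (1/20)[(11) + (-7) + (1 - sqrt(5)) + (7 - sqrt(5)) + (1 + sqrt(5)) + (sqrt(5) + 7) + (-15) + (-5)] = 0/20 = 0
  <chi_rho, chi_5> = (1/20)[1*(11)*conj(2) + 1*(7)*conj(-2) + 2*(-1/2 + sqrt(5)/2)*conj(1/2 + sqrt(5)/2) + 2*(7/2 - sqrt(5)/2)*conj(-1/2 + sqrt(5)/2) + 2*(-sqrt(5)/2 - 1/2)*conj(1/2 - sqrt(5)/2) + 2*(sqrt(5)/2 + 7/2)*conj(-sqrt(5)/2 - 1/2) + 5*(3)*conj(0) + 5*(-1)*conj(0)]
      = (1/20)[(22) + (-14) + (2) + (-6 + 4*sqrt(5)) + (2) + (-4*sqrt(5) - 6) + (0) + (0)] = 0/20 = 0
  <chi_rho, chi_6> = (1/20)[1*(11)*conj(2) + 1*(7)*conj(2) + 2*(-1/2 + sqrt(5)/2)*conj(-1/2 + sqrt(5)/2) + 2*(7/2 - sqrt(5)/2)*conj(-sqrt(5)/2 - 1/2) + 2*(-sqrt(5)/2 - 1/2)*conj(-sqrt(5)/2 - 1/2) + 2*(sqrt(5)/2 + 7/2)*conj(-1/2 + sqrt(5)/2) + 5*(3)*conj(0) + 5*(-1)*conj(0)]
      = (1/20)[(22) + (14) + (3 - sqrt(5)) + (-3*sqrt(5) - 1) + (sqrt(5) + 3) + (-1 + 3*sqrt(5)) + (0) + (0)] = 40/20 = 2
  <chi_rho, chi_7> = (1/20)[1*(11)*conj(2) + 1*(7)*conj(-2) + 2*(-1/2 + sqrt(5)/2)*conj(1/2 - sqrt(5)/2) + 2*(7/2 - sqrt(5)/2)*conj(-sqrt(5)/2 - 1/2) + 2*(-sqrt(5)/2 - 1/2)*conj(1/2 + sqrt(5)/2) + 2*(sqrt(5)/2 + 7/2)*conj(-1/2 + sqrt(5)/2) + 5*(3)*conj(0) + 5*(-1)*conj(0)]
      = (1/20)[(22) + (-14) + (-3 + sqrt(5)) + (-3*sqrt(5) - 1) + (-3 - sqrt(5)) + (-1 + 3*sqrt(5)) + (0) + (0)] = 0/20 = 0
  <chi_rho, chi_8> = (1/20)[1*(11)*conj(2) + 1*(7)*conj(2) + 2*(-1/2 + sqrt(5)/2)*conj(-sqrt(5)/2 - 1/2) + 2*(7/2 - sqrt(5)/2)*conj(-1/2 + sqrt(5)/2) + 2*(-sqrt(5)/2 - 1/2)*conj(-1/2 + sqrt(5)/2) + 2*(sqrt(5)/2 + 7/2)*conj(-sqrt(5)/2 - 1/2) + 5*(3)*conj(0) + 5*(-1)*conj(0)]
      = (1/20)[(22) + (14) + (-2) + (-6 + 4*sqrt(5)) + (-2) + (-4*sqrt(5) - 6) + (0) + (0)] = 20/20 = 1
Dimension check: dim(rho) = sum (mult * dim) = 2*1 + 1*1 + 2*1 + 0*1 + 0*2 + 2*2 + 0*2 + 1*2 = 11 = chi_rho(e) = 11.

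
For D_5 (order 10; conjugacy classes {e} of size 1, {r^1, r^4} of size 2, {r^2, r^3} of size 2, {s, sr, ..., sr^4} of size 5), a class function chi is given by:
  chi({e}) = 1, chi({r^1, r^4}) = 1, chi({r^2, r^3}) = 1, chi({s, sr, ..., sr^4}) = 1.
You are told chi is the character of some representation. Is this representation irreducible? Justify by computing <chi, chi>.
Irreducible: <chi, chi> = 1.

Justification: <chi, chi> = (1/|G|) sum_C |C| * |chi(C)|^2 = (1/10)[1*|1|^2 + 2*|1|^2 + 2*|1|^2 + 5*|1|^2]
  = (1/10)[(1) + (2) + (2) + (5)] = 10/10 = 1.
A character is irreducible iff <chi, chi> = 1, so this representation is irreducible.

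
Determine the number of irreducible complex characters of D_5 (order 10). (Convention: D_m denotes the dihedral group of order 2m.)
4

Solution. The number of irreducible complex representations of a finite group equals its number of conjugacy classes. D_5 has 4 conjugacy classes ((n+3)/2 for n odd), so D_5 (order 10) has exactly 4 irreducible complex representations.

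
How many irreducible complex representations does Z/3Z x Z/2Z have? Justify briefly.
6

Proof sketch: The number of irreducible complex representations of a finite group equals its number of conjugacy classes. Z/3Z x Z/2Z is abelian of order 6, so every element is its own conjugacy class: 6 classes, so Z/3Z x Z/2Z (order 6) has exactly 6 irreducible complex representations.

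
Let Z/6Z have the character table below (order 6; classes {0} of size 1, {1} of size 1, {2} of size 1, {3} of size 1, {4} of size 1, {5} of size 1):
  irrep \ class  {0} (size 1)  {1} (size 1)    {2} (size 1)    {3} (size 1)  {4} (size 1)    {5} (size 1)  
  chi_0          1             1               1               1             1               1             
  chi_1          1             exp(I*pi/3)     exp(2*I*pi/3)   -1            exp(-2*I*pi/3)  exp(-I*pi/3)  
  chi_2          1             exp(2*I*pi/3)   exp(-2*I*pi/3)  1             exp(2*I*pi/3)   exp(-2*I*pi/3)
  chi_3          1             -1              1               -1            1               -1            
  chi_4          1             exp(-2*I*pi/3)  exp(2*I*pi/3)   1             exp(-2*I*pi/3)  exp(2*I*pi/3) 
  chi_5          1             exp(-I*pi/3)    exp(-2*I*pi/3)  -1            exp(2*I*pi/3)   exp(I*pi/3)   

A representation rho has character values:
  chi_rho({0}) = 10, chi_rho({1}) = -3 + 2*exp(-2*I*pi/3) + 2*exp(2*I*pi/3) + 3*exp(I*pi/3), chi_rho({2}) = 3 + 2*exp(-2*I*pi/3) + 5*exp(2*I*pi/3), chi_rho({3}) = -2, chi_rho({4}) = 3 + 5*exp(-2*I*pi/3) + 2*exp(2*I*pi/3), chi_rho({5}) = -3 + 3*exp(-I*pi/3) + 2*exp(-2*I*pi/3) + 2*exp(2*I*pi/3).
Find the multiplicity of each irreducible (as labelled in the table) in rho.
Multiplicities: chi_0: 0, chi_1: 3, chi_2: 2, chi_3: 3, chi_4: 2, chi_5: 0.

Proof sketch: Use <chi_rho, chi> = (1/|G|) sum_C |C| * chi_rho(C) * conj(chi(C)) with |G| = 6 for each irreducible chi in the table:
  <chi_rho, chi_0> = (1/6)[1*(10)*conj(1) + 1*(-3 + 2*exp(-2*I*pi/3) + 2*exp(2*I*pi/3) + 3*exp(I*pi/3))*conj(1) + 1*(3 + 2*exp(-2*I*pi/3) + 5*exp(2*I*pi/3))*conj(1) + 1*(-2)*conj(1) + 1*(3 + 5*exp(-2*I*pi/3) + 2*exp(2*I*pi/3))*conj(1) + 1*(-3 + 3*exp(-I*pi/3) + 2*exp(-2*I*pi/3) + 2*exp(2*I*pi/3))*conj(1)]
      = (1/6)[(10) + (-3 + 2*exp(-2*I*pi/3) + 2*exp(2*I*pi/3) + 3*exp(I*pi/3)) + (3 + 2*exp(-2*I*pi/3) + 5*exp(2*I*pi/3)) + (-2) + (3 + 5*exp(-2*I*pi/3) + 2*exp(2*I*pi/3)) + (-3 + 3*exp(-I*pi/3) + 2*exp(-2*I*pi/3) + 2*exp(2*I*pi/3))] = 0/6 = 0
  <chi_rho, chi_1> = (1/6)[1*(10)*conj(1) + 1*(-3 + 2*exp(-2*I*pi/3) + 2*exp(2*I*pi/3) + 3*exp(I*pi/3))*conj(exp(I*pi/3)) + 1*(3 + 2*exp(-2*I*pi/3) + 5*exp(2*I*pi/3))*conj(exp(2*I*pi/3)) + 1*(-2)*conj(-1) + 1*(3 + 5*exp(-2*I*pi/3) + 2*exp(2*I*pi/3))*conj(exp(-2*I*pi/3)) + 1*(-3 + 3*exp(-I*pi/3) + 2*exp(-2*I*pi/3) + 2*exp(2*I*pi/3))*conj(exp(-I*pi/3))]
      = (1/6)[(10) + (1 + 2*exp(I*pi/3) - 3*exp(-I*pi/3)) + (5 + 3*exp(-2*I*pi/3) + 2*exp(2*I*pi/3)) + (2) + (5 + 2*exp(-2*I*pi/3) + 3*exp(2*I*pi/3)) + (1 - 3*exp(I*pi/3) + 2*exp(-I*pi/3))] = 18/6 = 3
  <chi_rho, chi_2> = (1/6)[1*(10)*conj(1) + 1*(-3 + 2*exp(-2*I*pi/3) + 2*exp(2*I*pi/3) + 3*exp(I*pi/3))*conj(exp(2*I*pi/3)) + 1*(3 + 2*exp(-2*I*pi/3) + 5*exp(2*I*pi/3))*conj(exp(-2*I*pi/3)) + 1*(-2)*conj(1) + 1*(3 + 5*exp(-2*I*pi/3) + 2*exp(2*I*pi/3))*conj(exp(2*I*pi/3)) + 1*(-3 + 3*exp(-I*pi/3) + 2*exp(-2*I*pi/3) + 2*exp(2*I*pi/3))*conj(exp(-2*I*pi/3))]
      = (1/6)[(10) + (2 + 3*exp(-I*pi/3) + 2*exp(2*I*pi/3) - 3*exp(-2*I*pi/3)) + (2 + 5*exp(-2*I*pi/3) + 3*exp(2*I*pi/3)) + (-2) + (2 + 3*exp(-2*I*pi/3) + 5*exp(2*I*pi/3)) + (2 - 3*exp(2*I*pi/3) + 2*exp(-2*I*pi/3) + 3*exp(I*pi/3))] = 12/6 = 2
  <chi_rho, chi_3> = (1/6)[1*(10)*conj(1) + 1*(-3 + 2*exp(-2*I*pi/3) + 2*exp(2*I*pi/3) + 3*exp(I*pi/3))*conj(-1) + 1*(3 + 2*exp(-2*I*pi/3) + 5*exp(2*I*pi/3))*conj(1) + 1*(-2)*conj(-1) + 1*(3 + 5*exp(-2*I*pi/3) + 2*exp(2*I*pi/3))*conj(1) + 1*(-3 + 3*exp(-I*pi/3) + 2*exp(-2*I*pi/3) + 2*exp(2*I*pi/3))*conj(-1)]
      = (1/6)[(10) + (3 - 3*exp(I*pi/3) - 2*exp(2*I*pi/3) - 2*exp(-2*I*pi/3)) + (3 + 2*exp(-2*I*pi/3) + 5*exp(2*I*pi/3)) + (2) + (3 + 5*exp(-2*I*pi/3) + 2*exp(2*I*pi/3)) + (3 - 2*exp(2*I*pi/3) - 2*exp(-2*I*pi/3) - 3*exp(-I*pi/3))] = 18/6 = 3
  <chi_rho, chi_4> = (1/6)[1*(10)*conj(1) + 1*(-3 + 2*exp(-2*I*pi/3) + 2*exp(2*I*pi/3) + 3*exp(I*pi/3))*conj(exp(-2*I*pi/3)) + 1*(3 + 2*exp(-2*I*pi/3) + 5*exp(2*I*pi/3))*conj(exp(2*I*pi/3)) + 1*(-2)*conj(1) + 1*(3 + 5*exp(-2*I*pi/3) + 2*exp(2*I*pi/3))*conj(exp(-2*I*pi/3)) + 1*(-3 + 3*exp(-I*pi/3) + 2*exp(-2*I*pi/3) + 2*exp(2*I*pi/3))*conj(exp(2*I*pi/3))]
      = (1/6)[(10) + (-1 - 3*exp(2*I*pi/3) + 2*exp(-2*I*pi/3)) + (5 + 3*exp(-2*I*pi/3) + 2*exp(2*I*pi/3)) + (-2) + (5 + 2*exp(-2*I*pi/3) + 3*exp(2*I*pi/3)) + (-1 + 2*exp(2*I*pi/3) - 3*exp(-2*I*pi/3))] = 12/6 = 2
  <chi_rho, chi_5> = (1/6)[1*(10)*conj(1) + 1*(-3 + 2*exp(-2*I*pi/3) + 2*exp(2*I*pi/3) + 3*exp(I*pi/3))*conj(exp(-I*pi/3)) + 1*(3 + 2*exp(-2*I*pi/3) + 5*exp(2*I*pi/3))*conj(exp(-2*I*pi/3)) + 1*(-2)*conj(-1) + 1*(3 + 5*exp(-2*I*pi/3) + 2*exp(2*I*pi/3))*conj(exp(2*I*pi/3)) + 1*(-3 + 3*exp(-I*pi/3) + 2*exp(-2*I*pi/3) + 2*exp(2*I*pi/3))*conj(exp(I*pi/3))]
      = (1/6)[(10) + (-2 - 3*exp(I*pi/3) + 2*exp(-I*pi/3) + 3*exp(2*I*pi/3)) + (2 + 5*exp(-2*I*pi/3) + 3*exp(2*I*pi/3)) + (2) + (2 + 3*exp(-2*I*pi/3) + 5*exp(2*I*pi/3)) + (-2 + 3*exp(-2*I*pi/3) + 2*exp(I*pi/3) - 3*exp(-I*pi/3))] = 0/6 = 0
(Exp terms are combined using exp(i*s)*conj(exp(i*t)) = exp(i*(s-t)), and sums of them are collapsed using the identity that for every m > 1 the m distinct m-th roots of unity sum to 0, e.g. 1 + exp(2*I*pi/3) + exp(-2*I*pi/3) = 0.)
Dimension check: dim(rho) = sum (mult * dim) = 0*1 + 3*1 + 2*1 + 3*1 + 2*1 + 0*1 = 10 = chi_rho(e) = 10.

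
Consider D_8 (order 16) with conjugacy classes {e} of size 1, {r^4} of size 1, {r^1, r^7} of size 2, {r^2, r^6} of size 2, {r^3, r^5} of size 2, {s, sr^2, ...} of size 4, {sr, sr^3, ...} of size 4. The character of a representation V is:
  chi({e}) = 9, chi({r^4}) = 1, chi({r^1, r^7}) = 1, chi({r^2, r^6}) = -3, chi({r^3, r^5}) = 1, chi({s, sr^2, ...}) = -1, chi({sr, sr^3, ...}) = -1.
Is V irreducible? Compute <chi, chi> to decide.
Not irreducible (reducible): <chi, chi> = 7 > 1.

Derivation: <chi, chi> = (1/|G|) sum_C |C| * |chi(C)|^2 = (1/16)[1*|9|^2 + 1*|1|^2 + 2*|1|^2 + 2*|-3|^2 + 2*|1|^2 + 4*|-1|^2 + 4*|-1|^2]
  = (1/16)[(81) + (1) + (2) + (18) + (2) + (4) + (4)] = 112/16 = 7.
A character is irreducible iff <chi, chi> = 1, so this representation is reducible.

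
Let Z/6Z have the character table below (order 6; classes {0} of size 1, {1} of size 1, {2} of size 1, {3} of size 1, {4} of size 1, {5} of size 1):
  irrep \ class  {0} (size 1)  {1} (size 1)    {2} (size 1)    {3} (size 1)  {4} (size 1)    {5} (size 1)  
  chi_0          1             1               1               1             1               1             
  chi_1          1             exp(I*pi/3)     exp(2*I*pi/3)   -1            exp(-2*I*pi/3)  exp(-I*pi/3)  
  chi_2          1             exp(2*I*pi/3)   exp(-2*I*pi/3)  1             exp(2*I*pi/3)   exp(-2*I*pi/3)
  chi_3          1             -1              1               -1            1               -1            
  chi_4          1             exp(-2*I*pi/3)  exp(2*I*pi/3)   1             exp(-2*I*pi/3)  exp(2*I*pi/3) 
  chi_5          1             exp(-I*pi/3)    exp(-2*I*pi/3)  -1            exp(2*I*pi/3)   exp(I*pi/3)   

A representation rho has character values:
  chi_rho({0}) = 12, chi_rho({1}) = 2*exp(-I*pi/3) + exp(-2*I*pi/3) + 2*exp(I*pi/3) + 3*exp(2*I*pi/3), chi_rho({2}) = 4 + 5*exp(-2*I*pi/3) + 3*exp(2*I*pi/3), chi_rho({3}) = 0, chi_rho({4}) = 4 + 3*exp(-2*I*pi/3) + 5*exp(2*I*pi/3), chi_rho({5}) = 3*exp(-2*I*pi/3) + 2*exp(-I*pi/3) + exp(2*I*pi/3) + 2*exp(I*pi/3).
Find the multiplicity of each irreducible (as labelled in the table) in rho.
Multiplicities: chi_0: 2, chi_1: 2, chi_2: 3, chi_3: 2, chi_4: 1, chi_5: 2.

Solution. Use <chi_rho, chi> = (1/|G|) sum_C |C| * chi_rho(C) * conj(chi(C)) with |G| = 6 for each irreducible chi in the table:
  <chi_rho, chi_0> = (1/6)[1*(12)*conj(1) + 1*(2*exp(-I*pi/3) + exp(-2*I*pi/3) + 2*exp(I*pi/3) + 3*exp(2*I*pi/3))*conj(1) + 1*(4 + 5*exp(-2*I*pi/3) + 3*exp(2*I*pi/3))*conj(1) + 1*(0)*conj(1) + 1*(4 + 3*exp(-2*I*pi/3) + 5*exp(2*I*pi/3))*conj(1) + 1*(3*exp(-2*I*pi/3) + 2*exp(-I*pi/3) + exp(2*I*pi/3) + 2*exp(I*pi/3))*conj(1)]
      = (1/6)[(12) + (2*exp(-I*pi/3) + exp(-2*I*pi/3) + 2*exp(I*pi/3) + 3*exp(2*I*pi/3)) + (4 + 5*exp(-2*I*pi/3) + 3*exp(2*I*pi/3)) + (0) + (4 + 3*exp(-2*I*pi/3) + 5*exp(2*I*pi/3)) + (3*exp(-2*I*pi/3) + 2*exp(-I*pi/3) + exp(2*I*pi/3) + 2*exp(I*pi/3))] = 12/6 = 2
  <chi_rho, chi_1> = (1/6)[1*(12)*conj(1) + 1*(2*exp(-I*pi/3) + exp(-2*I*pi/3) + 2*exp(I*pi/3) + 3*exp(2*I*pi/3))*conj(exp(I*pi/3)) + 1*(4 + 5*exp(-2*I*pi/3) + 3*exp(2*I*pi/3))*conj(exp(2*I*pi/3)) + 1*(0)*conj(-1) + 1*(4 + 3*exp(-2*I*pi/3) + 5*exp(2*I*pi/3))*conj(exp(-2*I*pi/3)) + 1*(3*exp(-2*I*pi/3) + 2*exp(-I*pi/3) + exp(2*I*pi/3) + 2*exp(I*pi/3))*conj(exp(-I*pi/3))]
      = (1/6)[(12) + (1 + 2*exp(-2*I*pi/3) + 3*exp(I*pi/3)) + (3 + 4*exp(-2*I*pi/3) + 5*exp(2*I*pi/3)) + (0) + (3 + 5*exp(-2*I*pi/3) + 4*exp(2*I*pi/3)) + (1 + 3*exp(-I*pi/3) + 2*exp(2*I*pi/3))] = 12/6 = 2
  <chi_rho, chi_2> = (1/6)[1*(12)*conj(1) + 1*(2*exp(-I*pi/3) + exp(-2*I*pi/3) + 2*exp(I*pi/3) + 3*exp(2*I*pi/3))*conj(exp(2*I*pi/3)) + 1*(4 + 5*exp(-2*I*pi/3) + 3*exp(2*I*pi/3))*conj(exp(-2*I*pi/3)) + 1*(0)*conj(1) + 1*(4 + 3*exp(-2*I*pi/3) + 5*exp(2*I*pi/3))*conj(exp(2*I*pi/3)) + 1*(3*exp(-2*I*pi/3) + 2*exp(-I*pi/3) + exp(2*I*pi/3) + 2*exp(I*pi/3))*conj(exp(-2*I*pi/3))]
      = (1/6)[(12) + (1 + 2*exp(-I*pi/3) + exp(2*I*pi/3)) + (5 + 3*exp(-2*I*pi/3) + 4*exp(2*I*pi/3)) + (0) + (5 + 4*exp(-2*I*pi/3) + 3*exp(2*I*pi/3)) + (1 + exp(-2*I*pi/3) + 2*exp(I*pi/3))] = 18/6 = 3
  <chi_rho, chi_3> = (1/6)[1*(12)*conj(1) + 1*(2*exp(-I*pi/3) + exp(-2*I*pi/3) + 2*exp(I*pi/3) + 3*exp(2*I*pi/3))*conj(-1) + 1*(4 + 5*exp(-2*I*pi/3) + 3*exp(2*I*pi/3))*conj(1) + 1*(0)*conj(-1) + 1*(4 + 3*exp(-2*I*pi/3) + 5*exp(2*I*pi/3))*conj(1) + 1*(3*exp(-2*I*pi/3) + 2*exp(-I*pi/3) + exp(2*I*pi/3) + 2*exp(I*pi/3))*conj(-1)]
      = (1/6)[(12) + (-3*exp(2*I*pi/3) - 2*exp(I*pi/3) - exp(-2*I*pi/3) - 2*exp(-I*pi/3)) + (4 + 5*exp(-2*I*pi/3) + 3*exp(2*I*pi/3)) + (0) + (4 + 3*exp(-2*I*pi/3) + 5*exp(2*I*pi/3)) + (-2*exp(I*pi/3) - exp(2*I*pi/3) - 2*exp(-I*pi/3) - 3*exp(-2*I*pi/3))] = 12/6 = 2
  <chi_rho, chi_4> = (1/6)[1*(12)*conj(1) + 1*(2*exp(-I*pi/3) + exp(-2*I*pi/3) + 2*exp(I*pi/3) + 3*exp(2*I*pi/3))*conj(exp(-2*I*pi/3)) + 1*(4 + 5*exp(-2*I*pi/3) + 3*exp(2*I*pi/3))*conj(exp(2*I*pi/3)) + 1*(0)*conj(1) + 1*(4 + 3*exp(-2*I*pi/3) + 5*exp(2*I*pi/3))*conj(exp(-2*I*pi/3)) + 1*(3*exp(-2*I*pi/3) + 2*exp(-I*pi/3) + exp(2*I*pi/3) + 2*exp(I*pi/3))*conj(exp(2*I*pi/3))]
      = (1/6)[(12) + (-1 + 3*exp(-2*I*pi/3) + 2*exp(I*pi/3)) + (3 + 4*exp(-2*I*pi/3) + 5*exp(2*I*pi/3)) + (0) + (3 + 5*exp(-2*I*pi/3) + 4*exp(2*I*pi/3)) + (-1 + 2*exp(-I*pi/3) + 3*exp(2*I*pi/3))] = 6/6 = 1
  <chi_rho, chi_5> = (1/6)[1*(12)*conj(1) + 1*(2*exp(-I*pi/3) + exp(-2*I*pi/3) + 2*exp(I*pi/3) + 3*exp(2*I*pi/3))*conj(exp(-I*pi/3)) + 1*(4 + 5*exp(-2*I*pi/3) + 3*exp(2*I*pi/3))*conj(exp(-2*I*pi/3)) + 1*(0)*conj(-1) + 1*(4 + 3*exp(-2*I*pi/3) + 5*exp(2*I*pi/3))*conj(exp(2*I*pi/3)) + 1*(3*exp(-2*I*pi/3) + 2*exp(-I*pi/3) + exp(2*I*pi/3) + 2*exp(I*pi/3))*conj(exp(I*pi/3))]
      = (1/6)[(12) + (-1 + exp(-I*pi/3) + 2*exp(2*I*pi/3)) + (5 + 3*exp(-2*I*pi/3) + 4*exp(2*I*pi/3)) + (0) + (5 + 4*exp(-2*I*pi/3) + 3*exp(2*I*pi/3)) + (-1 + 2*exp(-2*I*pi/3) + exp(I*pi/3))] = 12/6 = 2
(Exp terms are combined using exp(i*s)*conj(exp(i*t)) = exp(i*(s-t)), and sums of them are collapsed using the identity that for every m > 1 the m distinct m-th roots of unity sum to 0, e.g. 1 + exp(2*I*pi/3) + exp(-2*I*pi/3) = 0.)
Dimension check: dim(rho) = sum (mult * dim) = 2*1 + 2*1 + 3*1 + 2*1 + 1*1 + 2*1 = 12 = chi_rho(e) = 12.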